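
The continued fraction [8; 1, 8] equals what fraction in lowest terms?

80/9

Fold from the inside: start with 8/1.
  1 + 1/8 = 9/8
  8 + 8/9 = 80/9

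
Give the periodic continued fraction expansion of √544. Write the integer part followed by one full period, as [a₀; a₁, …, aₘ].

a₀ = ⌊√544⌋ = 23.
With m₀=0, d₀=1 and mₖ₊₁ = dₖaₖ − mₖ, dₖ₊₁ = (n − mₖ₊₁²)/dₖ, aₖ₊₁ = ⌊(a₀+mₖ₊₁)/dₖ₊₁⌋:
  k=1: m=23, d=15, a=3
  k=2: m=22, d=4, a=11
  k=3: m=22, d=15, a=3
  k=4: m=23, d=1, a=46
d=1 and a=2a₀=46 at k=4, so the next step gives (m, d) = (23, 15) again — its k=1 value — and the period has length 4.

[23; 3, 11, 3, 46]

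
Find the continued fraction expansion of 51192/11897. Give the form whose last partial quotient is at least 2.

51192 = 4·11897 + 3604
11897 = 3·3604 + 1085
3604 = 3·1085 + 349
1085 = 3·349 + 38
349 = 9·38 + 7
38 = 5·7 + 3
7 = 2·3 + 1
3 = 3·1 + 0  (stop)
So 51192/11897 = [4; 3, 3, 3, 9, 5, 2, 3].

[4; 3, 3, 3, 9, 5, 2, 3]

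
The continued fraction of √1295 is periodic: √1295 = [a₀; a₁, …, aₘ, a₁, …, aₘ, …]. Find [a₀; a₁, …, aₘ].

[35; 1, 70]

a₀ = ⌊√1295⌋ = 35.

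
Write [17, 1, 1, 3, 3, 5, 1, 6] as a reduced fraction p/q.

Using pₖ = aₖpₖ₋₁ + pₖ₋₂ and qₖ = aₖqₖ₋₁ + qₖ₋₂:
  k=0: a=17, p=17, q=1
  k=1: a=1, p=18, q=1
  k=2: a=1, p=35, q=2
  k=3: a=3, p=123, q=7
  k=4: a=3, p=404, q=23
  k=5: a=5, p=2143, q=122
  k=6: a=1, p=2547, q=145
  k=7: a=6, p=17425, q=992

17425/992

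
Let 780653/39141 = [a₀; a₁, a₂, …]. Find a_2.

17

780653 = 19·39141 + 36974   →  a_0 = 19
39141 = 1·36974 + 2167   →  a_1 = 1
36974 = 17·2167 + 135   →  a_2 = 17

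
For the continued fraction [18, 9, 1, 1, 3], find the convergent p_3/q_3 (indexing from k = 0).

344/19

Using pₖ = aₖpₖ₋₁ + pₖ₋₂, qₖ = aₖqₖ₋₁ + qₖ₋₂ (with p₋₁=1, p₋₂=0, q₋₁=0, q₋₂=1):
  k=0: a=18, p=18, q=1
  k=1: a=9, p=163, q=9
  k=2: a=1, p=181, q=10
  k=3: a=1, p=344, q=19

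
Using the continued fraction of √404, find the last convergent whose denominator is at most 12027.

80801/4020

√404 = [20; 10, 40, …] (period length 2).
Convergents:
  p_0/q_0 = 20/1
  p_1/q_1 = 201/10
  p_2/q_2 = 8060/401
  p_3/q_3 = 80801/4020
  p_4/q_4 = 3240100/161201
q_3 = 4020 ≤ 12027 < 161201 = q_4, so the answer is 80801/4020.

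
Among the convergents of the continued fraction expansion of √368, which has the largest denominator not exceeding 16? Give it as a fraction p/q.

211/11

√368 = [19; 5, 2, 5, 38, …] (period length 4).
Convergents:
  p_0/q_0 = 19/1
  p_1/q_1 = 96/5
  p_2/q_2 = 211/11
  p_3/q_3 = 1151/60
q_2 = 11 ≤ 16 < 60 = q_3, so the answer is 211/11.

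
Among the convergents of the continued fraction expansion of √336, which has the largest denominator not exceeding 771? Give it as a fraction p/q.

6049/330

√336 = [18; 3, 36, …] (period length 2).
Convergents:
  p_0/q_0 = 18/1
  p_1/q_1 = 55/3
  p_2/q_2 = 1998/109
  p_3/q_3 = 6049/330
  p_4/q_4 = 219762/11989
q_3 = 330 ≤ 771 < 11989 = q_4, so the answer is 6049/330.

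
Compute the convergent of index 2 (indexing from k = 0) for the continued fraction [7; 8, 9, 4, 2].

Using pₖ = aₖpₖ₋₁ + pₖ₋₂, qₖ = aₖqₖ₋₁ + qₖ₋₂ (with p₋₁=1, p₋₂=0, q₋₁=0, q₋₂=1):
  k=0: a=7, p=7, q=1
  k=1: a=8, p=57, q=8
  k=2: a=9, p=520, q=73

520/73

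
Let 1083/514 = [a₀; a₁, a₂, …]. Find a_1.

9

1083 = 2·514 + 55   →  a_0 = 2
514 = 9·55 + 19   →  a_1 = 9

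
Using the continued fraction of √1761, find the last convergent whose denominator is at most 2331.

√1761 = [41; 1, 26, 1, 82, …] (period length 4).
Convergents:
  p_0/q_0 = 41/1
  p_1/q_1 = 42/1
  p_2/q_2 = 1133/27
  p_3/q_3 = 1175/28
  p_4/q_4 = 97483/2323
  p_5/q_5 = 98658/2351
q_4 = 2323 ≤ 2331 < 2351 = q_5, so the answer is 97483/2323.

97483/2323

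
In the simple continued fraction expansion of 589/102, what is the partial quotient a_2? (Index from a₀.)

3

589 = 5·102 + 79   →  a_0 = 5
102 = 1·79 + 23   →  a_1 = 1
79 = 3·23 + 10   →  a_2 = 3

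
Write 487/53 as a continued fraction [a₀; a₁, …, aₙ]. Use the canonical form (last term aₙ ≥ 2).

487 = 9×53 + 10
53 = 5×10 + 3
10 = 3×3 + 1
3 = 3×1 + 0  (stop)
So 487/53 = [9; 5, 3, 3].

[9; 5, 3, 3]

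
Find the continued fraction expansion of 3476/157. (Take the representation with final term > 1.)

[22; 7, 7, 3]

3476 = 22·157 + 22
157 = 7·22 + 3
22 = 7·3 + 1
3 = 3·1 + 0  (stop)
So 3476/157 = [22; 7, 7, 3].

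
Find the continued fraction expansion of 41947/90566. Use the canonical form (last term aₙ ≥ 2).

[0; 2, 6, 3, 2, 15, 5, 12]

41947 = 0*90566 + 41947
90566 = 2*41947 + 6672
41947 = 6*6672 + 1915
6672 = 3*1915 + 927
1915 = 2*927 + 61
927 = 15*61 + 12
61 = 5*12 + 1
12 = 12*1 + 0  (stop)
So 41947/90566 = [0; 2, 6, 3, 2, 15, 5, 12].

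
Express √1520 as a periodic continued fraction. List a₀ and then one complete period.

[38; 1, 76]

a₀ = ⌊√1520⌋ = 38.
With m₀=0, d₀=1 and mₖ₊₁ = dₖaₖ − mₖ, dₖ₊₁ = (n − mₖ₊₁²)/dₖ, aₖ₊₁ = ⌊(a₀+mₖ₊₁)/dₖ₊₁⌋:
  k=1: m=38, d=76, a=1
  k=2: m=38, d=1, a=76
d=1 and a=2a₀=76 at k=2, so the next step gives (m, d) = (38, 76) again — its k=1 value — and the period has length 2.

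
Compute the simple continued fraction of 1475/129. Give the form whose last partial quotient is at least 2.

1475 = 11*129 + 56
129 = 2*56 + 17
56 = 3*17 + 5
17 = 3*5 + 2
5 = 2*2 + 1
2 = 2*1 + 0  (stop)
So 1475/129 = [11; 2, 3, 3, 2, 2].

[11; 2, 3, 3, 2, 2]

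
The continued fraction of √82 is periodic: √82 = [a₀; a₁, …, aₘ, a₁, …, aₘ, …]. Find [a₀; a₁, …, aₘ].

[9; 18]

a₀ = ⌊√82⌋ = 9.
With m₀=0, d₀=1 and mₖ₊₁ = dₖaₖ − mₖ, dₖ₊₁ = (n − mₖ₊₁²)/dₖ, aₖ₊₁ = ⌊(a₀+mₖ₊₁)/dₖ₊₁⌋:
  k=1: m=9, d=1, a=18
d=1 and a=2a₀=18 at k=1, so the next step gives (m, d) = (9, 1) again — its k=1 value — and the period has length 1.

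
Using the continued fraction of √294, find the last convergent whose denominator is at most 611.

4801/280

√294 = [17; 6, 1, 4, 1, 6, 34, …] (period length 6).
Convergents:
  p_0/q_0 = 17/1
  p_1/q_1 = 103/6
  p_2/q_2 = 120/7
  p_3/q_3 = 583/34
  p_4/q_4 = 703/41
  p_5/q_5 = 4801/280
  p_6/q_6 = 163937/9561
q_5 = 280 ≤ 611 < 9561 = q_6, so the answer is 4801/280.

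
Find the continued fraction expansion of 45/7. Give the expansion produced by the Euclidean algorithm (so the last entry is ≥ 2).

45 = 6*7 + 3
7 = 2*3 + 1
3 = 3*1 + 0  (stop)
So 45/7 = [6; 2, 3].

[6; 2, 3]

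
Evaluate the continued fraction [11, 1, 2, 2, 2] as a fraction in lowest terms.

Fold from the inside: start with 2/1.
  2 + 1/2 = 5/2
  2 + 2/5 = 12/5
  1 + 5/12 = 17/12
  11 + 12/17 = 199/17

199/17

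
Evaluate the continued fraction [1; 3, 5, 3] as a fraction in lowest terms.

Using pₖ = aₖpₖ₋₁ + pₖ₋₂ and qₖ = aₖqₖ₋₁ + qₖ₋₂:
  k=0: a=1, p=1, q=1
  k=1: a=3, p=4, q=3
  k=2: a=5, p=21, q=16
  k=3: a=3, p=67, q=51

67/51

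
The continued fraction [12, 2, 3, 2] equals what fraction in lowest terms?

199/16

Fold from the inside: start with 2/1.
  3 + 1/2 = 7/2
  2 + 2/7 = 16/7
  12 + 7/16 = 199/16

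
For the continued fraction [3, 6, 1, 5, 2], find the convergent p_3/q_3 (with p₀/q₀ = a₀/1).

129/41

Using pₖ = aₖpₖ₋₁ + pₖ₋₂, qₖ = aₖqₖ₋₁ + qₖ₋₂ (with p₋₁=1, p₋₂=0, q₋₁=0, q₋₂=1):
  k=0: a=3, p=3, q=1
  k=1: a=6, p=19, q=6
  k=2: a=1, p=22, q=7
  k=3: a=5, p=129, q=41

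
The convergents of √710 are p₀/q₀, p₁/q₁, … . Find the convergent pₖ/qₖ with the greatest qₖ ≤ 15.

√710 = [26; 1, 1, 1, 4, 1, 1, 1, 52, …] (period length 8).
Convergents:
  p_0/q_0 = 26/1
  p_1/q_1 = 27/1
  p_2/q_2 = 53/2
  p_3/q_3 = 80/3
  p_4/q_4 = 373/14
  p_5/q_5 = 453/17
q_4 = 14 ≤ 15 < 17 = q_5, so the answer is 373/14.

373/14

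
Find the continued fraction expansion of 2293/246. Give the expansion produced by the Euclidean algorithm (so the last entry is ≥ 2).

[9; 3, 8, 1, 3, 2]

2293 = 9*246 + 79
246 = 3*79 + 9
79 = 8*9 + 7
9 = 1*7 + 2
7 = 3*2 + 1
2 = 2*1 + 0  (stop)
So 2293/246 = [9; 3, 8, 1, 3, 2].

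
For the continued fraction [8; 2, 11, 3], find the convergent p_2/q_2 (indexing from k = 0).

Using pₖ = aₖpₖ₋₁ + pₖ₋₂, qₖ = aₖqₖ₋₁ + qₖ₋₂ (with p₋₁=1, p₋₂=0, q₋₁=0, q₋₂=1):
  k=0: a=8, p=8, q=1
  k=1: a=2, p=17, q=2
  k=2: a=11, p=195, q=23

195/23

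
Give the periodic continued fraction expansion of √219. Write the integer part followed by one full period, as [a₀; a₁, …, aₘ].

a₀ = ⌊√219⌋ = 14.
With m₀=0, d₀=1 and mₖ₊₁ = dₖaₖ − mₖ, dₖ₊₁ = (n − mₖ₊₁²)/dₖ, aₖ₊₁ = ⌊(a₀+mₖ₊₁)/dₖ₊₁⌋:
  k=1: m=14, d=23, a=1
  k=2: m=9, d=6, a=3
  k=3: m=9, d=23, a=1
  k=4: m=14, d=1, a=28
d=1 and a=2a₀=28 at k=4, so the next step gives (m, d) = (14, 23) again — its k=1 value — and the period has length 4.

[14; 1, 3, 1, 28]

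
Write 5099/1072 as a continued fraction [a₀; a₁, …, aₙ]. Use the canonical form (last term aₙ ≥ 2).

[4; 1, 3, 9, 3, 9]

5099 = 4×1072 + 811
1072 = 1×811 + 261
811 = 3×261 + 28
261 = 9×28 + 9
28 = 3×9 + 1
9 = 9×1 + 0  (stop)
So 5099/1072 = [4; 1, 3, 9, 3, 9].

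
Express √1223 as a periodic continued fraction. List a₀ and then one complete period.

a₀ = ⌊√1223⌋ = 34.

[34; 1, 33, 1, 68]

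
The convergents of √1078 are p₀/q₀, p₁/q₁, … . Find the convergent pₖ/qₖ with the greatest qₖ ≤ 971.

√1078 = [32; 1, 4, 1, 64, …] (period length 4).
Convergents:
  p_0/q_0 = 32/1
  p_1/q_1 = 33/1
  p_2/q_2 = 164/5
  p_3/q_3 = 197/6
  p_4/q_4 = 12772/389
  p_5/q_5 = 12969/395
  p_6/q_6 = 64648/1969
q_5 = 395 ≤ 971 < 1969 = q_6, so the answer is 12969/395.

12969/395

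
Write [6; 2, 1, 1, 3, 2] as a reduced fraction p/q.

Fold from the inside: start with 2/1.
  3 + 1/2 = 7/2
  1 + 2/7 = 9/7
  1 + 7/9 = 16/9
  2 + 9/16 = 41/16
  6 + 16/41 = 262/41

262/41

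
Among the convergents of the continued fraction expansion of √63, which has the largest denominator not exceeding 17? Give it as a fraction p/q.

√63 = [7; 1, 14, …] (period length 2).
Convergents:
  p_0/q_0 = 7/1
  p_1/q_1 = 8/1
  p_2/q_2 = 119/15
  p_3/q_3 = 127/16
  p_4/q_4 = 1897/239
q_3 = 16 ≤ 17 < 239 = q_4, so the answer is 127/16.

127/16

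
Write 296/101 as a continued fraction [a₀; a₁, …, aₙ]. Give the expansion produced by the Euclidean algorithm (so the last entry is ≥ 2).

296 = 2*101 + 94
101 = 1*94 + 7
94 = 13*7 + 3
7 = 2*3 + 1
3 = 3*1 + 0  (stop)
So 296/101 = [2; 1, 13, 2, 3].

[2; 1, 13, 2, 3]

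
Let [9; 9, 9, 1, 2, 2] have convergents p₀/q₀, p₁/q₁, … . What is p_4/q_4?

2405/264

Using pₖ = aₖpₖ₋₁ + pₖ₋₂, qₖ = aₖqₖ₋₁ + qₖ₋₂ (with p₋₁=1, p₋₂=0, q₋₁=0, q₋₂=1):
  k=0: a=9, p=9, q=1
  k=1: a=9, p=82, q=9
  k=2: a=9, p=747, q=82
  k=3: a=1, p=829, q=91
  k=4: a=2, p=2405, q=264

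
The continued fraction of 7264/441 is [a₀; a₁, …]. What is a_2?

7264 = 16·441 + 208   →  a_0 = 16
441 = 2·208 + 25   →  a_1 = 2
208 = 8·25 + 8   →  a_2 = 8

8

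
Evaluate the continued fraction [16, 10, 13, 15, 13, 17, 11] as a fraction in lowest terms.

Fold from the inside: start with 11/1.
  17 + 1/11 = 188/11
  13 + 11/188 = 2455/188
  15 + 188/2455 = 37013/2455
  13 + 2455/37013 = 483624/37013
  10 + 37013/483624 = 4873253/483624
  16 + 483624/4873253 = 78455672/4873253

78455672/4873253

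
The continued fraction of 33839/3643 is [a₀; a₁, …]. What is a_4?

33839 = 9·3643 + 1052   →  a_0 = 9
3643 = 3·1052 + 487   →  a_1 = 3
1052 = 2·487 + 78   →  a_2 = 2
487 = 6·78 + 19   →  a_3 = 6
78 = 4·19 + 2   →  a_4 = 4

4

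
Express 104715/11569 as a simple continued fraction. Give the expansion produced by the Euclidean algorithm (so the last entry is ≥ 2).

[9; 19, 2, 10, 9, 3]

104715 = 9×11569 + 594
11569 = 19×594 + 283
594 = 2×283 + 28
283 = 10×28 + 3
28 = 9×3 + 1
3 = 3×1 + 0  (stop)
So 104715/11569 = [9; 19, 2, 10, 9, 3].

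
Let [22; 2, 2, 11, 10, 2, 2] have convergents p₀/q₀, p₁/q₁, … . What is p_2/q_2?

112/5

Using pₖ = aₖpₖ₋₁ + pₖ₋₂, qₖ = aₖqₖ₋₁ + qₖ₋₂ (with p₋₁=1, p₋₂=0, q₋₁=0, q₋₂=1):
  k=0: a=22, p=22, q=1
  k=1: a=2, p=45, q=2
  k=2: a=2, p=112, q=5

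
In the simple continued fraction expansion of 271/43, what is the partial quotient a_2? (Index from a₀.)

3

271 = 6·43 + 13   →  a_0 = 6
43 = 3·13 + 4   →  a_1 = 3
13 = 3·4 + 1   →  a_2 = 3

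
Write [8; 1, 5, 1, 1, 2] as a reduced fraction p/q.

Fold from the inside: start with 2/1.
  1 + 1/2 = 3/2
  1 + 2/3 = 5/3
  5 + 3/5 = 28/5
  1 + 5/28 = 33/28
  8 + 28/33 = 292/33

292/33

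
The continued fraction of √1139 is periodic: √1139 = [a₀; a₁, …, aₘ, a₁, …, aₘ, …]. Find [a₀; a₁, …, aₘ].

a₀ = ⌊√1139⌋ = 33.
With m₀=0, d₀=1 and mₖ₊₁ = dₖaₖ − mₖ, dₖ₊₁ = (n − mₖ₊₁²)/dₖ, aₖ₊₁ = ⌊(a₀+mₖ₊₁)/dₖ₊₁⌋:
  k=1: m=33, d=50, a=1
  k=2: m=17, d=17, a=2
  k=3: m=17, d=50, a=1
  k=4: m=33, d=1, a=66
d=1 and a=2a₀=66 at k=4, so the next step gives (m, d) = (33, 50) again — its k=1 value — and the period has length 4.

[33; 1, 2, 1, 66]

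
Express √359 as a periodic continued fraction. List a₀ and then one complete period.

[18; 1, 17, 1, 36]

a₀ = ⌊√359⌋ = 18.
With m₀=0, d₀=1 and mₖ₊₁ = dₖaₖ − mₖ, dₖ₊₁ = (n − mₖ₊₁²)/dₖ, aₖ₊₁ = ⌊(a₀+mₖ₊₁)/dₖ₊₁⌋:
  k=1: m=18, d=35, a=1
  k=2: m=17, d=2, a=17
  k=3: m=17, d=35, a=1
  k=4: m=18, d=1, a=36
d=1 and a=2a₀=36 at k=4, so the next step gives (m, d) = (18, 35) again — its k=1 value — and the period has length 4.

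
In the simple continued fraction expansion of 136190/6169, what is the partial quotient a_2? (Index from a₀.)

136190 = 22·6169 + 472   →  a_0 = 22
6169 = 13·472 + 33   →  a_1 = 13
472 = 14·33 + 10   →  a_2 = 14

14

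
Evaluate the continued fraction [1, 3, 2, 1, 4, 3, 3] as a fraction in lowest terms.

Using pₖ = aₖpₖ₋₁ + pₖ₋₂ and qₖ = aₖqₖ₋₁ + qₖ₋₂:
  k=0: a=1, p=1, q=1
  k=1: a=3, p=4, q=3
  k=2: a=2, p=9, q=7
  k=3: a=1, p=13, q=10
  k=4: a=4, p=61, q=47
  k=5: a=3, p=196, q=151
  k=6: a=3, p=649, q=500

649/500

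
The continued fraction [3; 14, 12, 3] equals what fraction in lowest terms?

Fold from the inside: start with 3/1.
  12 + 1/3 = 37/3
  14 + 3/37 = 521/37
  3 + 37/521 = 1600/521

1600/521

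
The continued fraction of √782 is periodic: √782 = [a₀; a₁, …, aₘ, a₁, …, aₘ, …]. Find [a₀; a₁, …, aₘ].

[27; 1, 26, 1, 54]

a₀ = ⌊√782⌋ = 27.
With m₀=0, d₀=1 and mₖ₊₁ = dₖaₖ − mₖ, dₖ₊₁ = (n − mₖ₊₁²)/dₖ, aₖ₊₁ = ⌊(a₀+mₖ₊₁)/dₖ₊₁⌋:
  k=1: m=27, d=53, a=1
  k=2: m=26, d=2, a=26
  k=3: m=26, d=53, a=1
  k=4: m=27, d=1, a=54
d=1 and a=2a₀=54 at k=4, so the next step gives (m, d) = (27, 53) again — its k=1 value — and the period has length 4.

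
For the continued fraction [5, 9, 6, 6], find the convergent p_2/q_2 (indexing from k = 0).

Using pₖ = aₖpₖ₋₁ + pₖ₋₂, qₖ = aₖqₖ₋₁ + qₖ₋₂ (with p₋₁=1, p₋₂=0, q₋₁=0, q₋₂=1):
  k=0: a=5, p=5, q=1
  k=1: a=9, p=46, q=9
  k=2: a=6, p=281, q=55

281/55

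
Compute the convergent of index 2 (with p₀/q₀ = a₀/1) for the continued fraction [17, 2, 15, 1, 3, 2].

Using pₖ = aₖpₖ₋₁ + pₖ₋₂, qₖ = aₖqₖ₋₁ + qₖ₋₂ (with p₋₁=1, p₋₂=0, q₋₁=0, q₋₂=1):
  k=0: a=17, p=17, q=1
  k=1: a=2, p=35, q=2
  k=2: a=15, p=542, q=31

542/31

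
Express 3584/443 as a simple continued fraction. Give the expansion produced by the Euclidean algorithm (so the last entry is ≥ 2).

[8; 11, 13, 3]

3584 = 8×443 + 40
443 = 11×40 + 3
40 = 13×3 + 1
3 = 3×1 + 0  (stop)
So 3584/443 = [8; 11, 13, 3].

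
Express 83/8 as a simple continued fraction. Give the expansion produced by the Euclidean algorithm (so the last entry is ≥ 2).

83 = 10*8 + 3
8 = 2*3 + 2
3 = 1*2 + 1
2 = 2*1 + 0  (stop)
So 83/8 = [10; 2, 1, 2].

[10; 2, 1, 2]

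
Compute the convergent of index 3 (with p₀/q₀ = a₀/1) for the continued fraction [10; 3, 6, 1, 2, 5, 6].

227/22

Using pₖ = aₖpₖ₋₁ + pₖ₋₂, qₖ = aₖqₖ₋₁ + qₖ₋₂ (with p₋₁=1, p₋₂=0, q₋₁=0, q₋₂=1):
  k=0: a=10, p=10, q=1
  k=1: a=3, p=31, q=3
  k=2: a=6, p=196, q=19
  k=3: a=1, p=227, q=22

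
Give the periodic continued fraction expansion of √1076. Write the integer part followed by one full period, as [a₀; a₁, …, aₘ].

a₀ = ⌊√1076⌋ = 32.

[32; 1, 4, 16, 4, 1, 64]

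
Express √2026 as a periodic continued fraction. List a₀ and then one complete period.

a₀ = ⌊√2026⌋ = 45.
With m₀=0, d₀=1 and mₖ₊₁ = dₖaₖ − mₖ, dₖ₊₁ = (n − mₖ₊₁²)/dₖ, aₖ₊₁ = ⌊(a₀+mₖ₊₁)/dₖ₊₁⌋:
  k=1: m=45, d=1, a=90
d=1 and a=2a₀=90 at k=1, so the next step gives (m, d) = (45, 1) again — its k=1 value — and the period has length 1.

[45; 90]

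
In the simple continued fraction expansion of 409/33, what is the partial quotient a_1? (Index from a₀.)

2

409 = 12·33 + 13   →  a_0 = 12
33 = 2·13 + 7   →  a_1 = 2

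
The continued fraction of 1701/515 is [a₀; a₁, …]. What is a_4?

1701 = 3·515 + 156   →  a_0 = 3
515 = 3·156 + 47   →  a_1 = 3
156 = 3·47 + 15   →  a_2 = 3
47 = 3·15 + 2   →  a_3 = 3
15 = 7·2 + 1   →  a_4 = 7

7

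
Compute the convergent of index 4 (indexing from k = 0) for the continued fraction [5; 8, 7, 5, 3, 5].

Using pₖ = aₖpₖ₋₁ + pₖ₋₂, qₖ = aₖqₖ₋₁ + qₖ₋₂ (with p₋₁=1, p₋₂=0, q₋₁=0, q₋₂=1):
  k=0: a=5, p=5, q=1
  k=1: a=8, p=41, q=8
  k=2: a=7, p=292, q=57
  k=3: a=5, p=1501, q=293
  k=4: a=3, p=4795, q=936

4795/936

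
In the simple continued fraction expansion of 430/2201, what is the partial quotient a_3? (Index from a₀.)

2

430 = 0·2201 + 430   →  a_0 = 0
2201 = 5·430 + 51   →  a_1 = 5
430 = 8·51 + 22   →  a_2 = 8
51 = 2·22 + 7   →  a_3 = 2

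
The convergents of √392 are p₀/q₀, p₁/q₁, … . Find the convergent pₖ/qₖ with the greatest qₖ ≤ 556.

√392 = [19; 1, 3, 1, 38, …] (period length 4).
Convergents:
  p_0/q_0 = 19/1
  p_1/q_1 = 20/1
  p_2/q_2 = 79/4
  p_3/q_3 = 99/5
  p_4/q_4 = 3841/194
  p_5/q_5 = 3940/199
  p_6/q_6 = 15661/791
q_5 = 199 ≤ 556 < 791 = q_6, so the answer is 3940/199.

3940/199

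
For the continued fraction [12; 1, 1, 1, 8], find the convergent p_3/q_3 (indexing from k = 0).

38/3

Using pₖ = aₖpₖ₋₁ + pₖ₋₂, qₖ = aₖqₖ₋₁ + qₖ₋₂ (with p₋₁=1, p₋₂=0, q₋₁=0, q₋₂=1):
  k=0: a=12, p=12, q=1
  k=1: a=1, p=13, q=1
  k=2: a=1, p=25, q=2
  k=3: a=1, p=38, q=3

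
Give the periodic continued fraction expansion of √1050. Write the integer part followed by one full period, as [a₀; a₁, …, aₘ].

a₀ = ⌊√1050⌋ = 32.
With m₀=0, d₀=1 and mₖ₊₁ = dₖaₖ − mₖ, dₖ₊₁ = (n − mₖ₊₁²)/dₖ, aₖ₊₁ = ⌊(a₀+mₖ₊₁)/dₖ₊₁⌋:
  k=1: m=32, d=26, a=2
  k=2: m=20, d=25, a=2
  k=3: m=30, d=6, a=10
  k=4: m=30, d=25, a=2
  k=5: m=20, d=26, a=2
  k=6: m=32, d=1, a=64
d=1 and a=2a₀=64 at k=6, so the next step gives (m, d) = (32, 26) again — its k=1 value — and the period has length 6.

[32; 2, 2, 10, 2, 2, 64]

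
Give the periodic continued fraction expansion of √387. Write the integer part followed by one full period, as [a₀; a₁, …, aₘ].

a₀ = ⌊√387⌋ = 19.

[19; 1, 2, 19, 2, 1, 38]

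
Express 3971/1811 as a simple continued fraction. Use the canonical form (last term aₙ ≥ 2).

3971 = 2·1811 + 349
1811 = 5·349 + 66
349 = 5·66 + 19
66 = 3·19 + 9
19 = 2·9 + 1
9 = 9·1 + 0  (stop)
So 3971/1811 = [2; 5, 5, 3, 2, 9].

[2; 5, 5, 3, 2, 9]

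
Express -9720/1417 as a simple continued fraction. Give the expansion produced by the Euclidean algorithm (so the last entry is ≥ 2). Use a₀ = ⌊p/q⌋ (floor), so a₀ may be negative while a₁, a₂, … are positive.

-9720 = -7×1417 + 199
1417 = 7×199 + 24
199 = 8×24 + 7
24 = 3×7 + 3
7 = 2×3 + 1
3 = 3×1 + 0  (stop)
So -9720/1417 = [-7; 7, 8, 3, 2, 3].

[-7; 7, 8, 3, 2, 3]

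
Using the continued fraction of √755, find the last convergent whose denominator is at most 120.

√755 = [27; 2, 10, 2, 54, …] (period length 4).
Convergents:
  p_0/q_0 = 27/1
  p_1/q_1 = 55/2
  p_2/q_2 = 577/21
  p_3/q_3 = 1209/44
  p_4/q_4 = 65863/2397
q_3 = 44 ≤ 120 < 2397 = q_4, so the answer is 1209/44.

1209/44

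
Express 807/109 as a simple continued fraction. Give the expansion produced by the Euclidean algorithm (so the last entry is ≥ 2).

807 = 7·109 + 44
109 = 2·44 + 21
44 = 2·21 + 2
21 = 10·2 + 1
2 = 2·1 + 0  (stop)
So 807/109 = [7; 2, 2, 10, 2].

[7; 2, 2, 10, 2]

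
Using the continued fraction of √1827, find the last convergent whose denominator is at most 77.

√1827 = [42; 1, 2, 1, 8, 1, 2, 1, 84, …] (period length 8).
Convergents:
  p_0/q_0 = 42/1
  p_1/q_1 = 43/1
  p_2/q_2 = 128/3
  p_3/q_3 = 171/4
  p_4/q_4 = 1496/35
  p_5/q_5 = 1667/39
  p_6/q_6 = 4830/113
q_5 = 39 ≤ 77 < 113 = q_6, so the answer is 1667/39.

1667/39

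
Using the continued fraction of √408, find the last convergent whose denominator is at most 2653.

20401/1010

√408 = [20; 5, 40, …] (period length 2).
Convergents:
  p_0/q_0 = 20/1
  p_1/q_1 = 101/5
  p_2/q_2 = 4060/201
  p_3/q_3 = 20401/1010
  p_4/q_4 = 820100/40601
q_3 = 1010 ≤ 2653 < 40601 = q_4, so the answer is 20401/1010.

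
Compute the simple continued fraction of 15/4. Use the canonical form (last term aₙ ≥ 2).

[3; 1, 3]

15 = 3×4 + 3
4 = 1×3 + 1
3 = 3×1 + 0  (stop)
So 15/4 = [3; 1, 3].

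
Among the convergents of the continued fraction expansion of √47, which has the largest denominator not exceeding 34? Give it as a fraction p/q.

48/7

√47 = [6; 1, 5, 1, 12, …] (period length 4).
Convergents:
  p_0/q_0 = 6/1
  p_1/q_1 = 7/1
  p_2/q_2 = 41/6
  p_3/q_3 = 48/7
  p_4/q_4 = 617/90
q_3 = 7 ≤ 34 < 90 = q_4, so the answer is 48/7.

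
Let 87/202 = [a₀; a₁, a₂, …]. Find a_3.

9

87 = 0·202 + 87   →  a_0 = 0
202 = 2·87 + 28   →  a_1 = 2
87 = 3·28 + 3   →  a_2 = 3
28 = 9·3 + 1   →  a_3 = 9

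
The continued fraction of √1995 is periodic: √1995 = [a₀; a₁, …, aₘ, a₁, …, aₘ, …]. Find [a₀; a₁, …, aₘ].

a₀ = ⌊√1995⌋ = 44.
With m₀=0, d₀=1 and mₖ₊₁ = dₖaₖ − mₖ, dₖ₊₁ = (n − mₖ₊₁²)/dₖ, aₖ₊₁ = ⌊(a₀+mₖ₊₁)/dₖ₊₁⌋:
  k=1: m=44, d=59, a=1
  k=2: m=15, d=30, a=1
  k=3: m=15, d=59, a=1
  k=4: m=44, d=1, a=88
d=1 and a=2a₀=88 at k=4, so the next step gives (m, d) = (44, 59) again — its k=1 value — and the period has length 4.

[44; 1, 1, 1, 88]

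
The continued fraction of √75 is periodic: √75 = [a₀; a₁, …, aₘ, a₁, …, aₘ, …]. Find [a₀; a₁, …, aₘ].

a₀ = ⌊√75⌋ = 8.

[8; 1, 1, 1, 16]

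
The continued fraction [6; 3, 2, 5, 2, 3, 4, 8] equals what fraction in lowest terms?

63741/10135

Fold from the inside: start with 8/1.
  4 + 1/8 = 33/8
  3 + 8/33 = 107/33
  2 + 33/107 = 247/107
  5 + 107/247 = 1342/247
  2 + 247/1342 = 2931/1342
  3 + 1342/2931 = 10135/2931
  6 + 2931/10135 = 63741/10135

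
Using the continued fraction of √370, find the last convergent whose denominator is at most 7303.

√370 = [19; 4, 4, 38, …] (period length 3).
Convergents:
  p_0/q_0 = 19/1
  p_1/q_1 = 77/4
  p_2/q_2 = 327/17
  p_3/q_3 = 12503/650
  p_4/q_4 = 50339/2617
  p_5/q_5 = 213859/11118
q_4 = 2617 ≤ 7303 < 11118 = q_5, so the answer is 50339/2617.

50339/2617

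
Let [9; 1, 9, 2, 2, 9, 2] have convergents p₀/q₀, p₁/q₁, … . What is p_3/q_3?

Using pₖ = aₖpₖ₋₁ + pₖ₋₂, qₖ = aₖqₖ₋₁ + qₖ₋₂ (with p₋₁=1, p₋₂=0, q₋₁=0, q₋₂=1):
  k=0: a=9, p=9, q=1
  k=1: a=1, p=10, q=1
  k=2: a=9, p=99, q=10
  k=3: a=2, p=208, q=21

208/21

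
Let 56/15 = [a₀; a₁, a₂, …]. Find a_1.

56 = 3·15 + 11   →  a_0 = 3
15 = 1·11 + 4   →  a_1 = 1

1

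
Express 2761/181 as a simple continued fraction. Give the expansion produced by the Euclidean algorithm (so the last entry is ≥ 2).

2761 = 15×181 + 46
181 = 3×46 + 43
46 = 1×43 + 3
43 = 14×3 + 1
3 = 3×1 + 0  (stop)
So 2761/181 = [15; 3, 1, 14, 3].

[15; 3, 1, 14, 3]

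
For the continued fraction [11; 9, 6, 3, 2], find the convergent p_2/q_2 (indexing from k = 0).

Using pₖ = aₖpₖ₋₁ + pₖ₋₂, qₖ = aₖqₖ₋₁ + qₖ₋₂ (with p₋₁=1, p₋₂=0, q₋₁=0, q₋₂=1):
  k=0: a=11, p=11, q=1
  k=1: a=9, p=100, q=9
  k=2: a=6, p=611, q=55

611/55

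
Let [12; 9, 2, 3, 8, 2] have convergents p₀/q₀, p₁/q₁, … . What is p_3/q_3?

799/66

Using pₖ = aₖpₖ₋₁ + pₖ₋₂, qₖ = aₖqₖ₋₁ + qₖ₋₂ (with p₋₁=1, p₋₂=0, q₋₁=0, q₋₂=1):
  k=0: a=12, p=12, q=1
  k=1: a=9, p=109, q=9
  k=2: a=2, p=230, q=19
  k=3: a=3, p=799, q=66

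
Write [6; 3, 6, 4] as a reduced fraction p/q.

499/79

Fold from the inside: start with 4/1.
  6 + 1/4 = 25/4
  3 + 4/25 = 79/25
  6 + 25/79 = 499/79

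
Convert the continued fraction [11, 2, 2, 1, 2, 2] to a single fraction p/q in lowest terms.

514/45

Fold from the inside: start with 2/1.
  2 + 1/2 = 5/2
  1 + 2/5 = 7/5
  2 + 5/7 = 19/7
  2 + 7/19 = 45/19
  11 + 19/45 = 514/45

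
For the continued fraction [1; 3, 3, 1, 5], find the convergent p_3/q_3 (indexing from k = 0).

17/13

Using pₖ = aₖpₖ₋₁ + pₖ₋₂, qₖ = aₖqₖ₋₁ + qₖ₋₂ (with p₋₁=1, p₋₂=0, q₋₁=0, q₋₂=1):
  k=0: a=1, p=1, q=1
  k=1: a=3, p=4, q=3
  k=2: a=3, p=13, q=10
  k=3: a=1, p=17, q=13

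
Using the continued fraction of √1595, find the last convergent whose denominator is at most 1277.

√1595 = [39; 1, 14, 1, 78, …] (period length 4).
Convergents:
  p_0/q_0 = 39/1
  p_1/q_1 = 40/1
  p_2/q_2 = 599/15
  p_3/q_3 = 639/16
  p_4/q_4 = 50441/1263
  p_5/q_5 = 51080/1279
q_4 = 1263 ≤ 1277 < 1279 = q_5, so the answer is 50441/1263.

50441/1263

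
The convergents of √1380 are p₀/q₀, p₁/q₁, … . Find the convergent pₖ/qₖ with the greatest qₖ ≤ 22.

743/20

√1380 = [37; 6, 1, 2, 1, 6, 74, …] (period length 6).
Convergents:
  p_0/q_0 = 37/1
  p_1/q_1 = 223/6
  p_2/q_2 = 260/7
  p_3/q_3 = 743/20
  p_4/q_4 = 1003/27
q_3 = 20 ≤ 22 < 27 = q_4, so the answer is 743/20.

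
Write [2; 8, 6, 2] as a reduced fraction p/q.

225/106

Using pₖ = aₖpₖ₋₁ + pₖ₋₂ and qₖ = aₖqₖ₋₁ + qₖ₋₂:
  k=0: a=2, p=2, q=1
  k=1: a=8, p=17, q=8
  k=2: a=6, p=104, q=49
  k=3: a=2, p=225, q=106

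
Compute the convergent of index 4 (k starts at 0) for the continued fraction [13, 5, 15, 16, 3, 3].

Using pₖ = aₖpₖ₋₁ + pₖ₋₂, qₖ = aₖqₖ₋₁ + qₖ₋₂ (with p₋₁=1, p₋₂=0, q₋₁=0, q₋₂=1):
  k=0: a=13, p=13, q=1
  k=1: a=5, p=66, q=5
  k=2: a=15, p=1003, q=76
  k=3: a=16, p=16114, q=1221
  k=4: a=3, p=49345, q=3739

49345/3739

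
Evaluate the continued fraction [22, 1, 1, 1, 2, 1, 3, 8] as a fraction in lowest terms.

Fold from the inside: start with 8/1.
  3 + 1/8 = 25/8
  1 + 8/25 = 33/25
  2 + 25/33 = 91/33
  1 + 33/91 = 124/91
  1 + 91/124 = 215/124
  1 + 124/215 = 339/215
  22 + 215/339 = 7673/339

7673/339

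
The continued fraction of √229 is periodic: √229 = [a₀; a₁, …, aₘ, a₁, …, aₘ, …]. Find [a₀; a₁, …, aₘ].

[15; 7, 1, 1, 7, 30]

a₀ = ⌊√229⌋ = 15.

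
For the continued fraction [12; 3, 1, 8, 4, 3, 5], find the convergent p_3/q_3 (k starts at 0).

429/35

Using pₖ = aₖpₖ₋₁ + pₖ₋₂, qₖ = aₖqₖ₋₁ + qₖ₋₂ (with p₋₁=1, p₋₂=0, q₋₁=0, q₋₂=1):
  k=0: a=12, p=12, q=1
  k=1: a=3, p=37, q=3
  k=2: a=1, p=49, q=4
  k=3: a=8, p=429, q=35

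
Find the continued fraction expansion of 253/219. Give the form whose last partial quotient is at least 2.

253 = 1·219 + 34
219 = 6·34 + 15
34 = 2·15 + 4
15 = 3·4 + 3
4 = 1·3 + 1
3 = 3·1 + 0  (stop)
So 253/219 = [1; 6, 2, 3, 1, 3].

[1; 6, 2, 3, 1, 3]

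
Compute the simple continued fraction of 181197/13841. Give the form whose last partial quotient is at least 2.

181197 = 13·13841 + 1264
13841 = 10·1264 + 1201
1264 = 1·1201 + 63
1201 = 19·63 + 4
63 = 15·4 + 3
4 = 1·3 + 1
3 = 3·1 + 0  (stop)
So 181197/13841 = [13; 10, 1, 19, 15, 1, 3].

[13; 10, 1, 19, 15, 1, 3]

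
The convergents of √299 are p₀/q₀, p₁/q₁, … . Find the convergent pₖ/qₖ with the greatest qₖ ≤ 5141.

√299 = [17; 3, 2, 3, 34, …] (period length 4).
Convergents:
  p_0/q_0 = 17/1
  p_1/q_1 = 52/3
  p_2/q_2 = 121/7
  p_3/q_3 = 415/24
  p_4/q_4 = 14231/823
  p_5/q_5 = 43108/2493
  p_6/q_6 = 100447/5809
q_5 = 2493 ≤ 5141 < 5809 = q_6, so the answer is 43108/2493.

43108/2493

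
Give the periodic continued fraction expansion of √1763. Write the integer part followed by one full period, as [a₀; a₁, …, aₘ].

[41; 1, 82]

a₀ = ⌊√1763⌋ = 41.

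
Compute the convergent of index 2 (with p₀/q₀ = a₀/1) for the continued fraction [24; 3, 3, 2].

243/10

Using pₖ = aₖpₖ₋₁ + pₖ₋₂, qₖ = aₖqₖ₋₁ + qₖ₋₂ (with p₋₁=1, p₋₂=0, q₋₁=0, q₋₂=1):
  k=0: a=24, p=24, q=1
  k=1: a=3, p=73, q=3
  k=2: a=3, p=243, q=10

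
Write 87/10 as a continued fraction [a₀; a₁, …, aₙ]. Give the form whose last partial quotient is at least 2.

[8; 1, 2, 3]

87 = 8·10 + 7
10 = 1·7 + 3
7 = 2·3 + 1
3 = 3·1 + 0  (stop)
So 87/10 = [8; 1, 2, 3].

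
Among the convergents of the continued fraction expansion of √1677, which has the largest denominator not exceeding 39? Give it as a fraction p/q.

√1677 = [40; 1, 19, 2, 19, 1, 80, …] (period length 6).
Convergents:
  p_0/q_0 = 40/1
  p_1/q_1 = 41/1
  p_2/q_2 = 819/20
  p_3/q_3 = 1679/41
q_2 = 20 ≤ 39 < 41 = q_3, so the answer is 819/20.

819/20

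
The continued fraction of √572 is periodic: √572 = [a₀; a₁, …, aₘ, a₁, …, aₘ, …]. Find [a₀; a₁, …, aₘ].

a₀ = ⌊√572⌋ = 23.
With m₀=0, d₀=1 and mₖ₊₁ = dₖaₖ − mₖ, dₖ₊₁ = (n − mₖ₊₁²)/dₖ, aₖ₊₁ = ⌊(a₀+mₖ₊₁)/dₖ₊₁⌋:
  k=1: m=23, d=43, a=1
  k=2: m=20, d=4, a=10
  k=3: m=20, d=43, a=1
  k=4: m=23, d=1, a=46
d=1 and a=2a₀=46 at k=4, so the next step gives (m, d) = (23, 43) again — its k=1 value — and the period has length 4.

[23; 1, 10, 1, 46]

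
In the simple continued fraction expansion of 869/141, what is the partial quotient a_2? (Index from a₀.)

869 = 6·141 + 23   →  a_0 = 6
141 = 6·23 + 3   →  a_1 = 6
23 = 7·3 + 2   →  a_2 = 7

7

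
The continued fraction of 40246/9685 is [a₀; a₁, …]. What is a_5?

40246 = 4·9685 + 1506   →  a_0 = 4
9685 = 6·1506 + 649   →  a_1 = 6
1506 = 2·649 + 208   →  a_2 = 2
649 = 3·208 + 25   →  a_3 = 3
208 = 8·25 + 8   →  a_4 = 8
25 = 3·8 + 1   →  a_5 = 3

3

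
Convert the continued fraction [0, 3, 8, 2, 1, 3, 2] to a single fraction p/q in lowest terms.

Using pₖ = aₖpₖ₋₁ + pₖ₋₂ and qₖ = aₖqₖ₋₁ + qₖ₋₂:
  k=0: a=0, p=0, q=1
  k=1: a=3, p=1, q=3
  k=2: a=8, p=8, q=25
  k=3: a=2, p=17, q=53
  k=4: a=1, p=25, q=78
  k=5: a=3, p=92, q=287
  k=6: a=2, p=209, q=652

209/652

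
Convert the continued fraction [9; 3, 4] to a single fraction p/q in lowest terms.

Using pₖ = aₖpₖ₋₁ + pₖ₋₂ and qₖ = aₖqₖ₋₁ + qₖ₋₂:
  k=0: a=9, p=9, q=1
  k=1: a=3, p=28, q=3
  k=2: a=4, p=121, q=13

121/13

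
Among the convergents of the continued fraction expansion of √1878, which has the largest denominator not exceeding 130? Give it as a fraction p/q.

5547/128

√1878 = [43; 2, 1, 42, 1, 2, 86, …] (period length 6).
Convergents:
  p_0/q_0 = 43/1
  p_1/q_1 = 87/2
  p_2/q_2 = 130/3
  p_3/q_3 = 5547/128
  p_4/q_4 = 5677/131
q_3 = 128 ≤ 130 < 131 = q_4, so the answer is 5547/128.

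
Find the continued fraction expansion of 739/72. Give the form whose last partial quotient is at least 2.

739 = 10·72 + 19
72 = 3·19 + 15
19 = 1·15 + 4
15 = 3·4 + 3
4 = 1·3 + 1
3 = 3·1 + 0  (stop)
So 739/72 = [10; 3, 1, 3, 1, 3].

[10; 3, 1, 3, 1, 3]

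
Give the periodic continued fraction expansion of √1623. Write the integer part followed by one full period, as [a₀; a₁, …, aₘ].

a₀ = ⌊√1623⌋ = 40.
With m₀=0, d₀=1 and mₖ₊₁ = dₖaₖ − mₖ, dₖ₊₁ = (n − mₖ₊₁²)/dₖ, aₖ₊₁ = ⌊(a₀+mₖ₊₁)/dₖ₊₁⌋:
  k=1: m=40, d=23, a=3
  k=2: m=29, d=34, a=2
  k=3: m=39, d=3, a=26
  k=4: m=39, d=34, a=2
  k=5: m=29, d=23, a=3
  k=6: m=40, d=1, a=80
d=1 and a=2a₀=80 at k=6, so the next step gives (m, d) = (40, 23) again — its k=1 value — and the period has length 6.

[40; 3, 2, 26, 2, 3, 80]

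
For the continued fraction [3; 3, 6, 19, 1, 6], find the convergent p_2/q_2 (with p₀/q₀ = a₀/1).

Using pₖ = aₖpₖ₋₁ + pₖ₋₂, qₖ = aₖqₖ₋₁ + qₖ₋₂ (with p₋₁=1, p₋₂=0, q₋₁=0, q₋₂=1):
  k=0: a=3, p=3, q=1
  k=1: a=3, p=10, q=3
  k=2: a=6, p=63, q=19

63/19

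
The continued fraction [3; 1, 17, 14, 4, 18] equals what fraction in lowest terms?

Fold from the inside: start with 18/1.
  4 + 1/18 = 73/18
  14 + 18/73 = 1040/73
  17 + 73/1040 = 17753/1040
  1 + 1040/17753 = 18793/17753
  3 + 17753/18793 = 74132/18793

74132/18793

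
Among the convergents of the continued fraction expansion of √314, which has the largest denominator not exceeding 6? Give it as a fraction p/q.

71/4

√314 = [17; 1, 2, 1, 1, 2, 1, 34, …] (period length 7).
Convergents:
  p_0/q_0 = 17/1
  p_1/q_1 = 18/1
  p_2/q_2 = 53/3
  p_3/q_3 = 71/4
  p_4/q_4 = 124/7
q_3 = 4 ≤ 6 < 7 = q_4, so the answer is 71/4.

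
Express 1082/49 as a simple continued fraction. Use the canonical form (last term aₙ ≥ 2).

[22; 12, 4]

1082 = 22*49 + 4
49 = 12*4 + 1
4 = 4*1 + 0  (stop)
So 1082/49 = [22; 12, 4].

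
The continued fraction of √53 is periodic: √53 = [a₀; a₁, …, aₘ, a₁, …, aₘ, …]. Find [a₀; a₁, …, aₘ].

[7; 3, 1, 1, 3, 14]

a₀ = ⌊√53⌋ = 7.
With m₀=0, d₀=1 and mₖ₊₁ = dₖaₖ − mₖ, dₖ₊₁ = (n − mₖ₊₁²)/dₖ, aₖ₊₁ = ⌊(a₀+mₖ₊₁)/dₖ₊₁⌋:
  k=1: m=7, d=4, a=3
  k=2: m=5, d=7, a=1
  k=3: m=2, d=7, a=1
  k=4: m=5, d=4, a=3
  k=5: m=7, d=1, a=14
d=1 and a=2a₀=14 at k=5, so the next step gives (m, d) = (7, 4) again — its k=1 value — and the period has length 5.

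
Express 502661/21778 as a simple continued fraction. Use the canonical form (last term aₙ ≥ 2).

[23; 12, 3, 12, 1, 3, 11]

502661 = 23·21778 + 1767
21778 = 12·1767 + 574
1767 = 3·574 + 45
574 = 12·45 + 34
45 = 1·34 + 11
34 = 3·11 + 1
11 = 11·1 + 0  (stop)
So 502661/21778 = [23; 12, 3, 12, 1, 3, 11].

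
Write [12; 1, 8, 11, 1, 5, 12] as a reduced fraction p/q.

101173/7849

Using pₖ = aₖpₖ₋₁ + pₖ₋₂ and qₖ = aₖqₖ₋₁ + qₖ₋₂:
  k=0: a=12, p=12, q=1
  k=1: a=1, p=13, q=1
  k=2: a=8, p=116, q=9
  k=3: a=11, p=1289, q=100
  k=4: a=1, p=1405, q=109
  k=5: a=5, p=8314, q=645
  k=6: a=12, p=101173, q=7849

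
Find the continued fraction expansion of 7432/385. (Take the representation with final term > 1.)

7432 = 19*385 + 117
385 = 3*117 + 34
117 = 3*34 + 15
34 = 2*15 + 4
15 = 3*4 + 3
4 = 1*3 + 1
3 = 3*1 + 0  (stop)
So 7432/385 = [19; 3, 3, 2, 3, 1, 3].

[19; 3, 3, 2, 3, 1, 3]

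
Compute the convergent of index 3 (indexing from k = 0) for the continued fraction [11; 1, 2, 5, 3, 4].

187/16

Using pₖ = aₖpₖ₋₁ + pₖ₋₂, qₖ = aₖqₖ₋₁ + qₖ₋₂ (with p₋₁=1, p₋₂=0, q₋₁=0, q₋₂=1):
  k=0: a=11, p=11, q=1
  k=1: a=1, p=12, q=1
  k=2: a=2, p=35, q=3
  k=3: a=5, p=187, q=16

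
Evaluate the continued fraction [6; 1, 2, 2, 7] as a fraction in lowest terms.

349/52

Fold from the inside: start with 7/1.
  2 + 1/7 = 15/7
  2 + 7/15 = 37/15
  1 + 15/37 = 52/37
  6 + 37/52 = 349/52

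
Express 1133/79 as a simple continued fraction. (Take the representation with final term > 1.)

[14; 2, 1, 12, 2]

1133 = 14·79 + 27
79 = 2·27 + 25
27 = 1·25 + 2
25 = 12·2 + 1
2 = 2·1 + 0  (stop)
So 1133/79 = [14; 2, 1, 12, 2].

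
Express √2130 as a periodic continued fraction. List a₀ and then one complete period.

[46; 6, 1, 1, 2, 1, 1, 6, 92]

a₀ = ⌊√2130⌋ = 46.
With m₀=0, d₀=1 and mₖ₊₁ = dₖaₖ − mₖ, dₖ₊₁ = (n − mₖ₊₁²)/dₖ, aₖ₊₁ = ⌊(a₀+mₖ₊₁)/dₖ₊₁⌋:
  k=1: m=46, d=14, a=6
  k=2: m=38, d=49, a=1
  k=3: m=11, d=41, a=1
  k=4: m=30, d=30, a=2
  k=5: m=30, d=41, a=1
  k=6: m=11, d=49, a=1
  k=7: m=38, d=14, a=6
  k=8: m=46, d=1, a=92
d=1 and a=2a₀=92 at k=8, so the next step gives (m, d) = (46, 14) again — its k=1 value — and the period has length 8.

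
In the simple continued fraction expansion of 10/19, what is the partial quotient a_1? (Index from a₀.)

1

10 = 0·19 + 10   →  a_0 = 0
19 = 1·10 + 9   →  a_1 = 1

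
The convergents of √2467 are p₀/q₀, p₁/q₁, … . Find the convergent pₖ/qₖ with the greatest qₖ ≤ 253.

7351/148

√2467 = [49; 1, 2, 49, 2, 1, 98, …] (period length 6).
Convergents:
  p_0/q_0 = 49/1
  p_1/q_1 = 50/1
  p_2/q_2 = 149/3
  p_3/q_3 = 7351/148
  p_4/q_4 = 14851/299
q_3 = 148 ≤ 253 < 299 = q_4, so the answer is 7351/148.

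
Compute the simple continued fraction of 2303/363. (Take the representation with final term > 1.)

2303 = 6·363 + 125
363 = 2·125 + 113
125 = 1·113 + 12
113 = 9·12 + 5
12 = 2·5 + 2
5 = 2·2 + 1
2 = 2·1 + 0  (stop)
So 2303/363 = [6; 2, 1, 9, 2, 2, 2].

[6; 2, 1, 9, 2, 2, 2]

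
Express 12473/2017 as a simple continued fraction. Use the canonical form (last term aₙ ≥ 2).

[6; 5, 2, 3, 2, 4, 5]

12473 = 6×2017 + 371
2017 = 5×371 + 162
371 = 2×162 + 47
162 = 3×47 + 21
47 = 2×21 + 5
21 = 4×5 + 1
5 = 5×1 + 0  (stop)
So 12473/2017 = [6; 5, 2, 3, 2, 4, 5].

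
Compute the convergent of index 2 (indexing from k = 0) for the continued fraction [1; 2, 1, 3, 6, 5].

Using pₖ = aₖpₖ₋₁ + pₖ₋₂, qₖ = aₖqₖ₋₁ + qₖ₋₂ (with p₋₁=1, p₋₂=0, q₋₁=0, q₋₂=1):
  k=0: a=1, p=1, q=1
  k=1: a=2, p=3, q=2
  k=2: a=1, p=4, q=3

4/3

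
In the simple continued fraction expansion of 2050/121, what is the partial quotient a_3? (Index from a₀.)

2050 = 16·121 + 114   →  a_0 = 16
121 = 1·114 + 7   →  a_1 = 1
114 = 16·7 + 2   →  a_2 = 16
7 = 3·2 + 1   →  a_3 = 3

3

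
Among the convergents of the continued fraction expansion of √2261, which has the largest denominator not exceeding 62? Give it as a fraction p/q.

951/20

√2261 = [47; 1, 1, 4, 1, 1, 94, …] (period length 6).
Convergents:
  p_0/q_0 = 47/1
  p_1/q_1 = 48/1
  p_2/q_2 = 95/2
  p_3/q_3 = 428/9
  p_4/q_4 = 523/11
  p_5/q_5 = 951/20
  p_6/q_6 = 89917/1891
q_5 = 20 ≤ 62 < 1891 = q_6, so the answer is 951/20.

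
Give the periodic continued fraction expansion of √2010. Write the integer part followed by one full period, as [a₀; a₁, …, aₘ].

[44; 1, 4, 1, 88]

a₀ = ⌊√2010⌋ = 44.
With m₀=0, d₀=1 and mₖ₊₁ = dₖaₖ − mₖ, dₖ₊₁ = (n − mₖ₊₁²)/dₖ, aₖ₊₁ = ⌊(a₀+mₖ₊₁)/dₖ₊₁⌋:
  k=1: m=44, d=74, a=1
  k=2: m=30, d=15, a=4
  k=3: m=30, d=74, a=1
  k=4: m=44, d=1, a=88
d=1 and a=2a₀=88 at k=4, so the next step gives (m, d) = (44, 74) again — its k=1 value — and the period has length 4.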